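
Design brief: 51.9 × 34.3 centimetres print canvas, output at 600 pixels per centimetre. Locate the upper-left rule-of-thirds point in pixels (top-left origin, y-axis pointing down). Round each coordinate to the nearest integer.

x = 10380 px, y = 6860 px

In pixels the canvas is 51.9 × 600 = 31140 wide and 34.3 × 600 = 20580 tall.
The upper-left point is one-third across and one-third down:
x = 1 × 31140/3 ≈ 10380; y = 1 × 20580/3 ≈ 6860.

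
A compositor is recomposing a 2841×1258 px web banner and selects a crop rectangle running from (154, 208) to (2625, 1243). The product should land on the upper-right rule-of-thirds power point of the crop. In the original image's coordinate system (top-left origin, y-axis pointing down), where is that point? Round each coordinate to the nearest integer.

Crop width = 2625 − 154 = 2471 px; one third is 823.67 px.
Crop height = 1243 − 208 = 1035 px; one third is 345.00 px.
The upper-right point is two-thirds across and one-third down within the crop:
x = 154 + 2 × 823.67 ≈ 1801; y = 208 + 1 × 345.00 ≈ 553.

(1801, 553)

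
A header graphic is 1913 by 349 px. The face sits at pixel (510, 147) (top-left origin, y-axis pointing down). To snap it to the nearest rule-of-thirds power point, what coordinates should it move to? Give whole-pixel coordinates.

Third lines: x ∈ {638, 1275}, y ∈ {116, 233}.
510 is closer to x = 638; 147 is closer to y = 116.
So the nearest intersection is the upper-left power point.

(638, 116)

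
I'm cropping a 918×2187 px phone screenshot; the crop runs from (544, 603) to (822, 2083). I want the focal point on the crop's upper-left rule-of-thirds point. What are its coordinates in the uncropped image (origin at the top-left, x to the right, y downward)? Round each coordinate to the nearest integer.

(637, 1096)

Crop width = 822 − 544 = 278 px; one third is 92.67 px.
Crop height = 2083 − 603 = 1480 px; one third is 493.33 px.
The upper-left point is one-third across and one-third down within the crop:
x = 544 + 1 × 92.67 ≈ 637; y = 603 + 1 × 493.33 ≈ 1096.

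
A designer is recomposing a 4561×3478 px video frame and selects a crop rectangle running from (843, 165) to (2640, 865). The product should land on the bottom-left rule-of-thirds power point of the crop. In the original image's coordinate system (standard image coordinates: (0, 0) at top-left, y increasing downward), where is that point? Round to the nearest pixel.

(1442, 632)

Crop width = 2640 − 843 = 1797 px; one third is 599.00 px.
Crop height = 865 − 165 = 700 px; one third is 233.33 px.
The bottom-left point is one-third across and two-thirds down within the crop:
x = 843 + 1 × 599.00 ≈ 1442; y = 165 + 2 × 233.33 ≈ 632.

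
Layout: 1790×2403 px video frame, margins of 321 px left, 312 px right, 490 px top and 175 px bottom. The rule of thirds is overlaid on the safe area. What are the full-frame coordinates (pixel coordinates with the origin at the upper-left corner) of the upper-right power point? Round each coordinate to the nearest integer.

Content width = 1790 − 321 − 312 = 1157 px; content height = 2403 − 490 − 175 = 1738 px.
Upper-right is two-thirds across and one-third down within the safe area.
x = 321 + 2 × 1157/3 = 321 + 771.33 ≈ 1092
y = 490 + 1 × 1738/3 = 490 + 579.33 ≈ 1069

x = 1092 px, y = 1069 px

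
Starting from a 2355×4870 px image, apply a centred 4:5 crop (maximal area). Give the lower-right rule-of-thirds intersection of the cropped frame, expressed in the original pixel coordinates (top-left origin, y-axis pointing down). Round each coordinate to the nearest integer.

x = 1570 px, y = 2926 px

2355/4870 < 4/5, so the 4:5 crop keeps the full width 2355 and trims height to 2355 × 5/4 = 2943.75 px.
Top offset = (4870 − 2943.75)/2 = 963.12 px; left offset = 0.
Lower-right is two-thirds across and two-thirds down within the crop:
x = 0.00 + 2 × 2355.00/3 ≈ 1570; y = 963.12 + 2 × 2943.75/3 ≈ 2926.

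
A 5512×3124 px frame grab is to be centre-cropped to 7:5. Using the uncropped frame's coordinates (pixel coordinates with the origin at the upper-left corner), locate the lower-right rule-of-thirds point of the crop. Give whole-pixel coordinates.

5512/3124 > 7/5, so the 7:5 crop keeps the full height 3124 and trims width to 3124 × 7/5 = 4373.60 px.
Left offset = (5512 − 4373.60)/2 = 569.20 px; top offset = 0.
Lower-right is two-thirds across and two-thirds down within the crop:
x = 569.20 + 2 × 4373.60/3 ≈ 3485; y = 0.00 + 2 × 3124.00/3 ≈ 2083.

(3485, 2083)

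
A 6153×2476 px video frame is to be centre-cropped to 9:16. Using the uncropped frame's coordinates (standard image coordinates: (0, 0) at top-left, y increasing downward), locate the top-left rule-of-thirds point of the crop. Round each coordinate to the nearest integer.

x = 2844 px, y = 825 px

6153/2476 > 9/16, so the 9:16 crop keeps the full height 2476 and trims width to 2476 × 9/16 = 1392.75 px.
Left offset = (6153 − 1392.75)/2 = 2380.12 px; top offset = 0.
Top-left is one-third across and one-third down within the crop:
x = 2380.12 + 1 × 1392.75/3 ≈ 2844; y = 0.00 + 1 × 2476.00/3 ≈ 825.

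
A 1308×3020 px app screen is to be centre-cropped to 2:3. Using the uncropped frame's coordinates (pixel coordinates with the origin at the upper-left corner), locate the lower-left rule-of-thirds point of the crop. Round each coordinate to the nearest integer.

(436, 1837)

1308/3020 < 2/3, so the 2:3 crop keeps the full width 1308 and trims height to 1308 × 3/2 = 1962.00 px.
Top offset = (3020 − 1962.00)/2 = 529.00 px; left offset = 0.
Lower-left is one-third across and two-thirds down within the crop:
x = 0.00 + 1 × 1308.00/3 ≈ 436; y = 529.00 + 2 × 1962.00/3 ≈ 1837.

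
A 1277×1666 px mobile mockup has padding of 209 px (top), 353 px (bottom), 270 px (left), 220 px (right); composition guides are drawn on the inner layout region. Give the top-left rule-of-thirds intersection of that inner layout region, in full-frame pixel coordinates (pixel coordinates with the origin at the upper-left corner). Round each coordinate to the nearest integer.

x = 532 px, y = 577 px

Content width = 1277 − 270 − 220 = 787 px; content height = 1666 − 209 − 353 = 1104 px.
Top-left is one-third across and one-third down within the inner layout region.
x = 270 + 1 × 787/3 = 270 + 262.33 ≈ 532
y = 209 + 1 × 1104/3 = 209 + 368.00 ≈ 577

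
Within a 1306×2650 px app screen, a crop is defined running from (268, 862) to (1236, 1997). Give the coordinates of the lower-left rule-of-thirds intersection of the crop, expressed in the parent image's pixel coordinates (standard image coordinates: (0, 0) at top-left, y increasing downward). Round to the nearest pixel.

x = 591 px, y = 1619 px

Crop width = 1236 − 268 = 968 px; one third is 322.67 px.
Crop height = 1997 − 862 = 1135 px; one third is 378.33 px.
The lower-left point is one-third across and two-thirds down within the crop:
x = 268 + 1 × 322.67 ≈ 591; y = 862 + 2 × 378.33 ≈ 1619.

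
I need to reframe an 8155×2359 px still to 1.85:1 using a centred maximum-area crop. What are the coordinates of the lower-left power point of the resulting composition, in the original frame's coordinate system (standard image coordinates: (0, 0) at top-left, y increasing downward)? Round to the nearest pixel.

(3350, 1573)

8155/2359 > 1.85/1, so the 1.85:1 crop keeps the full height 2359 and trims width to 2359 × 1.85/1 = 4364.15 px.
Left offset = (8155 − 4364.15)/2 = 1895.42 px; top offset = 0.
Lower-left is one-third across and two-thirds down within the crop:
x = 1895.42 + 1 × 4364.15/3 ≈ 3350; y = 0.00 + 2 × 2359.00/3 ≈ 1573.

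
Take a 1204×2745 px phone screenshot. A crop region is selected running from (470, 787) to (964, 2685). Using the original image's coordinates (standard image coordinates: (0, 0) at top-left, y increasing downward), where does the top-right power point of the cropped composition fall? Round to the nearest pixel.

(799, 1420)

Crop width = 964 − 470 = 494 px; one third is 164.67 px.
Crop height = 2685 − 787 = 1898 px; one third is 632.67 px.
The top-right point is two-thirds across and one-third down within the crop:
x = 470 + 2 × 164.67 ≈ 799; y = 787 + 1 × 632.67 ≈ 1420.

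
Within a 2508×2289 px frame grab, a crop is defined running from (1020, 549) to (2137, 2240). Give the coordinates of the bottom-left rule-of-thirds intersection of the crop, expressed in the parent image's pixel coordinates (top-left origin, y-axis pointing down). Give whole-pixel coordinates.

Crop width = 2137 − 1020 = 1117 px; one third is 372.33 px.
Crop height = 2240 − 549 = 1691 px; one third is 563.67 px.
The bottom-left point is one-third across and two-thirds down within the crop:
x = 1020 + 1 × 372.33 ≈ 1392; y = 549 + 2 × 563.67 ≈ 1676.

x = 1392 px, y = 1676 px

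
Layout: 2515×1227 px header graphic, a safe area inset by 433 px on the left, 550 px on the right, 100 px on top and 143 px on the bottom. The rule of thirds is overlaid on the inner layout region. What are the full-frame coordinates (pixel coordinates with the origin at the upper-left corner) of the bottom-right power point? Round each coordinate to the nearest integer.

x = 1454 px, y = 756 px

Content width = 2515 − 433 − 550 = 1532 px; content height = 1227 − 100 − 143 = 984 px.
Bottom-right is two-thirds across and two-thirds down within the inner layout region.
x = 433 + 2 × 1532/3 = 433 + 1021.33 ≈ 1454
y = 100 + 2 × 984/3 = 100 + 656.00 ≈ 756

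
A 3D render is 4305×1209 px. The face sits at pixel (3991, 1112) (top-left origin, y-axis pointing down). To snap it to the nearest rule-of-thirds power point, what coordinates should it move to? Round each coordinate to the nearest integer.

x = 2870 px, y = 806 px

Third lines: x ∈ {1435, 2870}, y ∈ {403, 806}.
3991 is closer to x = 2870; 1112 is closer to y = 806.
So the nearest intersection is the lower-right power point.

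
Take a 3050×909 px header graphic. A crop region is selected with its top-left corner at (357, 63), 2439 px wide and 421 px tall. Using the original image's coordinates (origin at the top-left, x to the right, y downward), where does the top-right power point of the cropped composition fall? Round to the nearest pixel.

One third of the crop width 2439 is 813.00 px.
One third of the crop height 421 is 140.33 px.
The top-right point is two-thirds across and one-third down within the crop:
x = 357 + 2 × 813.00 ≈ 1983; y = 63 + 1 × 140.33 ≈ 203.

x = 1983 px, y = 203 px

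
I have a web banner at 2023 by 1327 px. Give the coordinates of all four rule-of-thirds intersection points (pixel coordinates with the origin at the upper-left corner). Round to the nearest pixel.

One third of 2023 is 674.33; one third of 1327 is 442.33.
Vertical third lines at x = 674 and x = 1349; horizontal third lines at y = 442 and y = 885.

(674, 442), (1349, 442), (674, 885), (1349, 885)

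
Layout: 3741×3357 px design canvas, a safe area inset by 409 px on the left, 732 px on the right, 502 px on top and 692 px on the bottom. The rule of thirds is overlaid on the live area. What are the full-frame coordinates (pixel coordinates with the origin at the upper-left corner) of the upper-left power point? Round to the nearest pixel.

Content width = 3741 − 409 − 732 = 2600 px; content height = 3357 − 502 − 692 = 2163 px.
Upper-left is one-third across and one-third down within the live area.
x = 409 + 1 × 2600/3 = 409 + 866.67 ≈ 1276
y = 502 + 1 × 2163/3 = 502 + 721.00 ≈ 1223

(1276, 1223)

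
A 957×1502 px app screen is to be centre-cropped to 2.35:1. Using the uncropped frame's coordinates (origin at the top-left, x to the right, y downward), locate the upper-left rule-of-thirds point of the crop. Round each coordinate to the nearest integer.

957/1502 < 2.35/1, so the 2.35:1 crop keeps the full width 957 and trims height to 957 × 1/2.35 = 407.23 px.
Top offset = (1502 − 407.23)/2 = 547.38 px; left offset = 0.
Upper-left is one-third across and one-third down within the crop:
x = 0.00 + 1 × 957.00/3 ≈ 319; y = 547.38 + 1 × 407.23/3 ≈ 683.

(319, 683)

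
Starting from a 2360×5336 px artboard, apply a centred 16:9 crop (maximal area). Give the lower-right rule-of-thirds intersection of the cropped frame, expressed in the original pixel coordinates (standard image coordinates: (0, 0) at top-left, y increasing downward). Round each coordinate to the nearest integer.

(1573, 2889)

2360/5336 < 16/9, so the 16:9 crop keeps the full width 2360 and trims height to 2360 × 9/16 = 1327.50 px.
Top offset = (5336 − 1327.50)/2 = 2004.25 px; left offset = 0.
Lower-right is two-thirds across and two-thirds down within the crop:
x = 0.00 + 2 × 2360.00/3 ≈ 1573; y = 2004.25 + 2 × 1327.50/3 ≈ 2889.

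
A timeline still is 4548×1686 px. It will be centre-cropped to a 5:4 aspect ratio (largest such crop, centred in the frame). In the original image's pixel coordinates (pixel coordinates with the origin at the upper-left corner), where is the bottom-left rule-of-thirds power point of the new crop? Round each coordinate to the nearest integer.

4548/1686 > 5/4, so the 5:4 crop keeps the full height 1686 and trims width to 1686 × 5/4 = 2107.50 px.
Left offset = (4548 − 2107.50)/2 = 1220.25 px; top offset = 0.
Bottom-left is one-third across and two-thirds down within the crop:
x = 1220.25 + 1 × 2107.50/3 ≈ 1923; y = 0.00 + 2 × 1686.00/3 ≈ 1124.

(1923, 1124)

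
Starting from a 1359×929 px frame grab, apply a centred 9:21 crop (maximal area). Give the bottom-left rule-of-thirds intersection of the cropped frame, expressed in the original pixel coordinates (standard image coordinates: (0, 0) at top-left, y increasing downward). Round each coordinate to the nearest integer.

(613, 619)

1359/929 > 9/21, so the 9:21 crop keeps the full height 929 and trims width to 929 × 9/21 = 398.14 px.
Left offset = (1359 − 398.14)/2 = 480.43 px; top offset = 0.
Bottom-left is one-third across and two-thirds down within the crop:
x = 480.43 + 1 × 398.14/3 ≈ 613; y = 0.00 + 2 × 929.00/3 ≈ 619.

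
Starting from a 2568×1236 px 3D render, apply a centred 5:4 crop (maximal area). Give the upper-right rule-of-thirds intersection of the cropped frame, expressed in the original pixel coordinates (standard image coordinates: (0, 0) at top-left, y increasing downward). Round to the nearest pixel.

x = 1542 px, y = 412 px

2568/1236 > 5/4, so the 5:4 crop keeps the full height 1236 and trims width to 1236 × 5/4 = 1545.00 px.
Left offset = (2568 − 1545.00)/2 = 511.50 px; top offset = 0.
Upper-right is two-thirds across and one-third down within the crop:
x = 511.50 + 2 × 1545.00/3 ≈ 1542; y = 0.00 + 1 × 1236.00/3 ≈ 412.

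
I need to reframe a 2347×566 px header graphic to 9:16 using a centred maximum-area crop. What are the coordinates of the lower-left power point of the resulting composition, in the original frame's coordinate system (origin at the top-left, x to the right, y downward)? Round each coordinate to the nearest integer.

(1120, 377)

2347/566 > 9/16, so the 9:16 crop keeps the full height 566 and trims width to 566 × 9/16 = 318.38 px.
Left offset = (2347 − 318.38)/2 = 1014.31 px; top offset = 0.
Lower-left is one-third across and two-thirds down within the crop:
x = 1014.31 + 1 × 318.38/3 ≈ 1120; y = 0.00 + 2 × 566.00/3 ≈ 377.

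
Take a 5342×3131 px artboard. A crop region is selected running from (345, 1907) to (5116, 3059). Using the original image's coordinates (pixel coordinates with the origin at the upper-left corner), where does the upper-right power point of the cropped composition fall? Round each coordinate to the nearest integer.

Crop width = 5116 − 345 = 4771 px; one third is 1590.33 px.
Crop height = 3059 − 1907 = 1152 px; one third is 384.00 px.
The upper-right point is two-thirds across and one-third down within the crop:
x = 345 + 2 × 1590.33 ≈ 3526; y = 1907 + 1 × 384.00 ≈ 2291.

x = 3526 px, y = 2291 px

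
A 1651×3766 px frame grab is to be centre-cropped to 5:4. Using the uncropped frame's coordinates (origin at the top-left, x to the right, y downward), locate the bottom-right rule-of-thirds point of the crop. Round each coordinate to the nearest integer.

x = 1101 px, y = 2103 px

1651/3766 < 5/4, so the 5:4 crop keeps the full width 1651 and trims height to 1651 × 4/5 = 1320.80 px.
Top offset = (3766 − 1320.80)/2 = 1222.60 px; left offset = 0.
Bottom-right is two-thirds across and two-thirds down within the crop:
x = 0.00 + 2 × 1651.00/3 ≈ 1101; y = 1222.60 + 2 × 1320.80/3 ≈ 2103.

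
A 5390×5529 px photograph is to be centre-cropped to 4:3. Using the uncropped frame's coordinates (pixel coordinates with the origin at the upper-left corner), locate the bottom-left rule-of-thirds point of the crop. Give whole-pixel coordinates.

5390/5529 < 4/3, so the 4:3 crop keeps the full width 5390 and trims height to 5390 × 3/4 = 4042.50 px.
Top offset = (5529 − 4042.50)/2 = 743.25 px; left offset = 0.
Bottom-left is one-third across and two-thirds down within the crop:
x = 0.00 + 1 × 5390.00/3 ≈ 1797; y = 743.25 + 2 × 4042.50/3 ≈ 3438.

(1797, 3438)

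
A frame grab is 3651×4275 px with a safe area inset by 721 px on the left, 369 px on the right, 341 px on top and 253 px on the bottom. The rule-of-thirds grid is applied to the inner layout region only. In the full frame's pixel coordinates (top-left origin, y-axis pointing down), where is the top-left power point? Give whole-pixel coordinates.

x = 1575 px, y = 1568 px

Content width = 3651 − 721 − 369 = 2561 px; content height = 4275 − 341 − 253 = 3681 px.
Top-left is one-third across and one-third down within the inner layout region.
x = 721 + 1 × 2561/3 = 721 + 853.67 ≈ 1575
y = 341 + 1 × 3681/3 = 341 + 1227.00 ≈ 1568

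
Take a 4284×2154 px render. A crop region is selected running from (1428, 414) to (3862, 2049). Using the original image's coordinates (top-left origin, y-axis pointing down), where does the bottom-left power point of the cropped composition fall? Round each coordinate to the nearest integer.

(2239, 1504)

Crop width = 3862 − 1428 = 2434 px; one third is 811.33 px.
Crop height = 2049 − 414 = 1635 px; one third is 545.00 px.
The bottom-left point is one-third across and two-thirds down within the crop:
x = 1428 + 1 × 811.33 ≈ 2239; y = 414 + 2 × 545.00 ≈ 1504.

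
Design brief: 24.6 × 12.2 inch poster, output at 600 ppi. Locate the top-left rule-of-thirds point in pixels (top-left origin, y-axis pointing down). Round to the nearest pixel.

x = 4920 px, y = 2440 px

In pixels the canvas is 24.6 × 600 = 14760 wide and 12.2 × 600 = 7320 tall.
The top-left point is one-third across and one-third down:
x = 1 × 14760/3 ≈ 4920; y = 1 × 7320/3 ≈ 2440.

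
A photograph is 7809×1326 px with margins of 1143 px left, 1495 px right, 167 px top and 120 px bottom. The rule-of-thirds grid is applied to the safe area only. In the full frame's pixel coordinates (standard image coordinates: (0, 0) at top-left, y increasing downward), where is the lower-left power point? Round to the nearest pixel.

Content width = 7809 − 1143 − 1495 = 5171 px; content height = 1326 − 167 − 120 = 1039 px.
Lower-left is one-third across and two-thirds down within the safe area.
x = 1143 + 1 × 5171/3 = 1143 + 1723.67 ≈ 2867
y = 167 + 2 × 1039/3 = 167 + 692.67 ≈ 860

(2867, 860)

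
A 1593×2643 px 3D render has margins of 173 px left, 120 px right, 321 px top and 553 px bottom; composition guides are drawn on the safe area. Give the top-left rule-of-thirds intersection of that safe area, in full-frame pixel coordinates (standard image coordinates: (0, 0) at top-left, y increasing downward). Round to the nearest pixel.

Content width = 1593 − 173 − 120 = 1300 px; content height = 2643 − 321 − 553 = 1769 px.
Top-left is one-third across and one-third down within the safe area.
x = 173 + 1 × 1300/3 = 173 + 433.33 ≈ 606
y = 321 + 1 × 1769/3 = 321 + 589.67 ≈ 911

(606, 911)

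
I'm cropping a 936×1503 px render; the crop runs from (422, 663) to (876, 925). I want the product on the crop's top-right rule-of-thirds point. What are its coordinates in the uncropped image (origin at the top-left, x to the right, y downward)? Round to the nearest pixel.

(725, 750)

Crop width = 876 − 422 = 454 px; one third is 151.33 px.
Crop height = 925 − 663 = 262 px; one third is 87.33 px.
The top-right point is two-thirds across and one-third down within the crop:
x = 422 + 2 × 151.33 ≈ 725; y = 663 + 1 × 87.33 ≈ 750.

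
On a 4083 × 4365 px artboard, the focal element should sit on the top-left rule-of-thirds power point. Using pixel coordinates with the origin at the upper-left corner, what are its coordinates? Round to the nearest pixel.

The top-left point sits one-third of the way across and one-third of the way down.
x = 1 × 4083/3 ≈ 1361; y = 1 × 4365/3 ≈ 1455.

(1361, 1455)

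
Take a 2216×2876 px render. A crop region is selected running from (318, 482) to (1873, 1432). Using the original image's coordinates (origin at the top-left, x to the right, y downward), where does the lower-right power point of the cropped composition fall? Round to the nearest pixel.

Crop width = 1873 − 318 = 1555 px; one third is 518.33 px.
Crop height = 1432 − 482 = 950 px; one third is 316.67 px.
The lower-right point is two-thirds across and two-thirds down within the crop:
x = 318 + 2 × 518.33 ≈ 1355; y = 482 + 2 × 316.67 ≈ 1115.

(1355, 1115)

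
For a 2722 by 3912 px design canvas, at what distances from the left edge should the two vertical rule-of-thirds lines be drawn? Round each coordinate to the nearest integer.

2722 / 3 = 907.33, so the vertical lines sit at one and two thirds of 2722.

x = 907 px and x = 1815 px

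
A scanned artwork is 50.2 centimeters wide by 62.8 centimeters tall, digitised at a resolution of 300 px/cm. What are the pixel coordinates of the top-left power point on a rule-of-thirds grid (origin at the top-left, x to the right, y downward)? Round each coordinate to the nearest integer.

In pixels the canvas is 50.2 × 300 = 15060 wide and 62.8 × 300 = 18840 tall.
The top-left point is one-third across and one-third down:
x = 1 × 15060/3 ≈ 5020; y = 1 × 18840/3 ≈ 6280.

x = 5020 px, y = 6280 px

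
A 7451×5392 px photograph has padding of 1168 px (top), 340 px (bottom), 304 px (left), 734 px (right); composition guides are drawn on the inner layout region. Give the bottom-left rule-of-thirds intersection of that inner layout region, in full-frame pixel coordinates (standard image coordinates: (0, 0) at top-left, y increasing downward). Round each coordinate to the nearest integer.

(2442, 3757)

Content width = 7451 − 304 − 734 = 6413 px; content height = 5392 − 1168 − 340 = 3884 px.
Bottom-left is one-third across and two-thirds down within the inner layout region.
x = 304 + 1 × 6413/3 = 304 + 2137.67 ≈ 2442
y = 1168 + 2 × 3884/3 = 1168 + 2589.33 ≈ 3757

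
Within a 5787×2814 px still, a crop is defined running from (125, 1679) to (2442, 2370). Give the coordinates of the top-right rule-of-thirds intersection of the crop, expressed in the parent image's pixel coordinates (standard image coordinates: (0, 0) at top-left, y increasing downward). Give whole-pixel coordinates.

Crop width = 2442 − 125 = 2317 px; one third is 772.33 px.
Crop height = 2370 − 1679 = 691 px; one third is 230.33 px.
The top-right point is two-thirds across and one-third down within the crop:
x = 125 + 2 × 772.33 ≈ 1670; y = 1679 + 1 × 230.33 ≈ 1909.

x = 1670 px, y = 1909 px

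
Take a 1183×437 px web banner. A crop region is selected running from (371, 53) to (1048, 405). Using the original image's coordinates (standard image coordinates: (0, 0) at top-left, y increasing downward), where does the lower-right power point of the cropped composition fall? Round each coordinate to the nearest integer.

Crop width = 1048 − 371 = 677 px; one third is 225.67 px.
Crop height = 405 − 53 = 352 px; one third is 117.33 px.
The lower-right point is two-thirds across and two-thirds down within the crop:
x = 371 + 2 × 225.67 ≈ 822; y = 53 + 2 × 117.33 ≈ 288.

(822, 288)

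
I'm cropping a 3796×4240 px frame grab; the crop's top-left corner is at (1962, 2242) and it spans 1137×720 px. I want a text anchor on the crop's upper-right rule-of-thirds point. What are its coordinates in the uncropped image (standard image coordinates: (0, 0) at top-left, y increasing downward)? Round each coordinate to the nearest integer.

One third of the crop width 1137 is 379.00 px.
One third of the crop height 720 is 240.00 px.
The upper-right point is two-thirds across and one-third down within the crop:
x = 1962 + 2 × 379.00 ≈ 2720; y = 2242 + 1 × 240.00 ≈ 2482.

x = 2720 px, y = 2482 px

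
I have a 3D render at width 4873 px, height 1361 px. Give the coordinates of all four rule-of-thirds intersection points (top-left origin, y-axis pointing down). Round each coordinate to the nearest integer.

One third of 4873 is 1624.33; one third of 1361 is 453.67.
Vertical third lines at x = 1624 and x = 3249; horizontal third lines at y = 454 and y = 907.

(1624, 454), (3249, 454), (1624, 907), (3249, 907)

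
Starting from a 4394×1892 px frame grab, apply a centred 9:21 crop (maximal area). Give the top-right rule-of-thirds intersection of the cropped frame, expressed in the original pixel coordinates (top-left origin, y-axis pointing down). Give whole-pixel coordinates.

(2332, 631)

4394/1892 > 9/21, so the 9:21 crop keeps the full height 1892 and trims width to 1892 × 9/21 = 810.86 px.
Left offset = (4394 − 810.86)/2 = 1791.57 px; top offset = 0.
Top-right is two-thirds across and one-third down within the crop:
x = 1791.57 + 2 × 810.86/3 ≈ 2332; y = 0.00 + 1 × 1892.00/3 ≈ 631.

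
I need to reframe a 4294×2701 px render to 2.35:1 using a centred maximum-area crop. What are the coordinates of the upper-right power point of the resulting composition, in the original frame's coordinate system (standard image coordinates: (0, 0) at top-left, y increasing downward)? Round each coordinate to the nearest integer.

x = 2863 px, y = 1046 px

4294/2701 < 2.35/1, so the 2.35:1 crop keeps the full width 4294 and trims height to 4294 × 1/2.35 = 1827.23 px.
Top offset = (2701 − 1827.23)/2 = 436.88 px; left offset = 0.
Upper-right is two-thirds across and one-third down within the crop:
x = 0.00 + 2 × 4294.00/3 ≈ 2863; y = 436.88 + 1 × 1827.23/3 ≈ 1046.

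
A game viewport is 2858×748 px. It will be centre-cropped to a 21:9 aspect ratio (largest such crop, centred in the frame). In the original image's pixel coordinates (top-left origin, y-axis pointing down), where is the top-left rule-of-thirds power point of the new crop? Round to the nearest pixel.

(1138, 249)

2858/748 > 21/9, so the 21:9 crop keeps the full height 748 and trims width to 748 × 21/9 = 1745.33 px.
Left offset = (2858 − 1745.33)/2 = 556.33 px; top offset = 0.
Top-left is one-third across and one-third down within the crop:
x = 556.33 + 1 × 1745.33/3 ≈ 1138; y = 0.00 + 1 × 748.00/3 ≈ 249.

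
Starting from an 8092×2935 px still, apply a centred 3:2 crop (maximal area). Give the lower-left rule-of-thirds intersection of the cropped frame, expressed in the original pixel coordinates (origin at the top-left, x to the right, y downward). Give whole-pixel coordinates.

x = 3312 px, y = 1957 px

8092/2935 > 3/2, so the 3:2 crop keeps the full height 2935 and trims width to 2935 × 3/2 = 4402.50 px.
Left offset = (8092 − 4402.50)/2 = 1844.75 px; top offset = 0.
Lower-left is one-third across and two-thirds down within the crop:
x = 1844.75 + 1 × 4402.50/3 ≈ 3312; y = 0.00 + 2 × 2935.00/3 ≈ 1957.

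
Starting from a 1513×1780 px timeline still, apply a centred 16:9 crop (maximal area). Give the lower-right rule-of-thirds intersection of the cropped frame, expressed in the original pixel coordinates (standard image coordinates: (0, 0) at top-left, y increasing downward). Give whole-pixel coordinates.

1513/1780 < 16/9, so the 16:9 crop keeps the full width 1513 and trims height to 1513 × 9/16 = 851.06 px.
Top offset = (1780 − 851.06)/2 = 464.47 px; left offset = 0.
Lower-right is two-thirds across and two-thirds down within the crop:
x = 0.00 + 2 × 1513.00/3 ≈ 1009; y = 464.47 + 2 × 851.06/3 ≈ 1032.

(1009, 1032)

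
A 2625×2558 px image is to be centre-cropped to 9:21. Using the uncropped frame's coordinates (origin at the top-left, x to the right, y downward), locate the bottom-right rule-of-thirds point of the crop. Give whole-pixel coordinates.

x = 1495 px, y = 1705 px

2625/2558 > 9/21, so the 9:21 crop keeps the full height 2558 and trims width to 2558 × 9/21 = 1096.29 px.
Left offset = (2625 − 1096.29)/2 = 764.36 px; top offset = 0.
Bottom-right is two-thirds across and two-thirds down within the crop:
x = 764.36 + 2 × 1096.29/3 ≈ 1495; y = 0.00 + 2 × 2558.00/3 ≈ 1705.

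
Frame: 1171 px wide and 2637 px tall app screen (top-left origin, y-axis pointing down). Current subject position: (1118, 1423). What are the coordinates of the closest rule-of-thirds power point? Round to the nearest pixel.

(781, 1758)

Third lines: x ∈ {390, 781}, y ∈ {879, 1758}.
1118 is closer to x = 781; 1423 is closer to y = 1758.
So the nearest intersection is the lower-right power point.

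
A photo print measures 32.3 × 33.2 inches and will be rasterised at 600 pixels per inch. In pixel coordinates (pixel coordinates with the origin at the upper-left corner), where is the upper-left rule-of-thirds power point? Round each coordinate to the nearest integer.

x = 6460 px, y = 6640 px

In pixels the canvas is 32.3 × 600 = 19380 wide and 33.2 × 600 = 19920 tall.
The upper-left point is one-third across and one-third down:
x = 1 × 19380/3 ≈ 6460; y = 1 × 19920/3 ≈ 6640.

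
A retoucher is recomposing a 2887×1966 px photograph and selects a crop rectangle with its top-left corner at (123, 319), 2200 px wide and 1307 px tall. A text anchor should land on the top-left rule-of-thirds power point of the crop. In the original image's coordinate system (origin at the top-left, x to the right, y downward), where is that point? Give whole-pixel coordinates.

x = 856 px, y = 755 px

One third of the crop width 2200 is 733.33 px.
One third of the crop height 1307 is 435.67 px.
The top-left point is one-third across and one-third down within the crop:
x = 123 + 1 × 733.33 ≈ 856; y = 319 + 1 × 435.67 ≈ 755.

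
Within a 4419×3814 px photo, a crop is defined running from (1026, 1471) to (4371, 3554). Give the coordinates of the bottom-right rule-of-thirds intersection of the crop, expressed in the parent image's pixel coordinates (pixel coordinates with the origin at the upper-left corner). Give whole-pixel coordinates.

x = 3256 px, y = 2860 px

Crop width = 4371 − 1026 = 3345 px; one third is 1115.00 px.
Crop height = 3554 − 1471 = 2083 px; one third is 694.33 px.
The bottom-right point is two-thirds across and two-thirds down within the crop:
x = 1026 + 2 × 1115.00 ≈ 3256; y = 1471 + 2 × 694.33 ≈ 2860.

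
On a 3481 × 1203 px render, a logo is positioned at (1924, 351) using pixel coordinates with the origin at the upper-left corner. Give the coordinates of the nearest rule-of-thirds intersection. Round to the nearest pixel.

x = 2321 px, y = 401 px

Third lines: x ∈ {1160, 2321}, y ∈ {401, 802}.
1924 is closer to x = 2321; 351 is closer to y = 401.
So the nearest intersection is the upper-right power point.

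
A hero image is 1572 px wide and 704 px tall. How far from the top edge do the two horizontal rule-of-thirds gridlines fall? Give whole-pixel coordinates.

235 px and 469 px

704 / 3 = 234.67, so the horizontal lines sit at one and two thirds of 704.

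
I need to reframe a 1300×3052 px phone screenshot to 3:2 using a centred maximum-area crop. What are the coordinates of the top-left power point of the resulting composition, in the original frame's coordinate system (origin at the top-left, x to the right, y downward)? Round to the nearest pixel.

x = 433 px, y = 1382 px

1300/3052 < 3/2, so the 3:2 crop keeps the full width 1300 and trims height to 1300 × 2/3 = 866.67 px.
Top offset = (3052 − 866.67)/2 = 1092.67 px; left offset = 0.
Top-left is one-third across and one-third down within the crop:
x = 0.00 + 1 × 1300.00/3 ≈ 433; y = 1092.67 + 1 × 866.67/3 ≈ 1382.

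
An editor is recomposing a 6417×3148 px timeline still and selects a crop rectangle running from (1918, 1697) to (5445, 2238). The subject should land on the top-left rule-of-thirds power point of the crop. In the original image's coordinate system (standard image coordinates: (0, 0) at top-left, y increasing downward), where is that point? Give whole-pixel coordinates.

Crop width = 5445 − 1918 = 3527 px; one third is 1175.67 px.
Crop height = 2238 − 1697 = 541 px; one third is 180.33 px.
The top-left point is one-third across and one-third down within the crop:
x = 1918 + 1 × 1175.67 ≈ 3094; y = 1697 + 1 × 180.33 ≈ 1877.

x = 3094 px, y = 1877 px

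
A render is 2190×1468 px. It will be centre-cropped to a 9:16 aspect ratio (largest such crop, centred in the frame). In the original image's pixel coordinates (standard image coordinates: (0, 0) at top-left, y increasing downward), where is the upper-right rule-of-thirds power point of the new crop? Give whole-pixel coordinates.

2190/1468 > 9/16, so the 9:16 crop keeps the full height 1468 and trims width to 1468 × 9/16 = 825.75 px.
Left offset = (2190 − 825.75)/2 = 682.12 px; top offset = 0.
Upper-right is two-thirds across and one-third down within the crop:
x = 682.12 + 2 × 825.75/3 ≈ 1233; y = 0.00 + 1 × 1468.00/3 ≈ 489.

(1233, 489)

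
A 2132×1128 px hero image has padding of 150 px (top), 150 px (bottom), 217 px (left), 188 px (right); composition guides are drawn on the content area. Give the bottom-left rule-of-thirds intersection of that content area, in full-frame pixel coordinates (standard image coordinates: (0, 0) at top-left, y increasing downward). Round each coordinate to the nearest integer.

(793, 702)

Content width = 2132 − 217 − 188 = 1727 px; content height = 1128 − 150 − 150 = 828 px.
Bottom-left is one-third across and two-thirds down within the content area.
x = 217 + 1 × 1727/3 = 217 + 575.67 ≈ 793
y = 150 + 2 × 828/3 = 150 + 552.00 ≈ 702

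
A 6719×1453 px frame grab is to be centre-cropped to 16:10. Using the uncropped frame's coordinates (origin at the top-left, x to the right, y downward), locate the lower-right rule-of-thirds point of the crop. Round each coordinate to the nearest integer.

x = 3747 px, y = 969 px

6719/1453 > 16/10, so the 16:10 crop keeps the full height 1453 and trims width to 1453 × 16/10 = 2324.80 px.
Left offset = (6719 − 2324.80)/2 = 2197.10 px; top offset = 0.
Lower-right is two-thirds across and two-thirds down within the crop:
x = 2197.10 + 2 × 2324.80/3 ≈ 3747; y = 0.00 + 2 × 1453.00/3 ≈ 969.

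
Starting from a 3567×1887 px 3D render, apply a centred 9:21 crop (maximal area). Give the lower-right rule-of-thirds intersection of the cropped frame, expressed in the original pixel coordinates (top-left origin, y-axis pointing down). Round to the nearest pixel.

3567/1887 > 9/21, so the 9:21 crop keeps the full height 1887 and trims width to 1887 × 9/21 = 808.71 px.
Left offset = (3567 − 808.71)/2 = 1379.14 px; top offset = 0.
Lower-right is two-thirds across and two-thirds down within the crop:
x = 1379.14 + 2 × 808.71/3 ≈ 1918; y = 0.00 + 2 × 1887.00/3 ≈ 1258.

(1918, 1258)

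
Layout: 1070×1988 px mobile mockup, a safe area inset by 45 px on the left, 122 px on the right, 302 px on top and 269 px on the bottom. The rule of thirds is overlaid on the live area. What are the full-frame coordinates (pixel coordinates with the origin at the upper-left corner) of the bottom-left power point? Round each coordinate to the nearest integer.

x = 346 px, y = 1247 px

Content width = 1070 − 45 − 122 = 903 px; content height = 1988 − 302 − 269 = 1417 px.
Bottom-left is one-third across and two-thirds down within the live area.
x = 45 + 1 × 903/3 = 45 + 301.00 ≈ 346
y = 302 + 2 × 1417/3 = 302 + 944.67 ≈ 1247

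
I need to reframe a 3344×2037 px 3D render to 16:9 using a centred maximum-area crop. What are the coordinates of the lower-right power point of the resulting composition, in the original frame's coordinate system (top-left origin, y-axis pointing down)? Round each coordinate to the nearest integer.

(2229, 1332)

3344/2037 < 16/9, so the 16:9 crop keeps the full width 3344 and trims height to 3344 × 9/16 = 1881.00 px.
Top offset = (2037 − 1881.00)/2 = 78.00 px; left offset = 0.
Lower-right is two-thirds across and two-thirds down within the crop:
x = 0.00 + 2 × 3344.00/3 ≈ 2229; y = 78.00 + 2 × 1881.00/3 ≈ 1332.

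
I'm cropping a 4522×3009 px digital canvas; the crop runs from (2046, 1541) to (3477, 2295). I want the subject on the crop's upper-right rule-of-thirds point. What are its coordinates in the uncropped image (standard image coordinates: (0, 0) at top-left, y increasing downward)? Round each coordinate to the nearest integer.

Crop width = 3477 − 2046 = 1431 px; one third is 477.00 px.
Crop height = 2295 − 1541 = 754 px; one third is 251.33 px.
The upper-right point is two-thirds across and one-third down within the crop:
x = 2046 + 2 × 477.00 ≈ 3000; y = 1541 + 1 × 251.33 ≈ 1792.

(3000, 1792)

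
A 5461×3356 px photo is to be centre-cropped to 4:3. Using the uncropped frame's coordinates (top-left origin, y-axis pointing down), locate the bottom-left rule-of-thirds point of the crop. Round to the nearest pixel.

5461/3356 > 4/3, so the 4:3 crop keeps the full height 3356 and trims width to 3356 × 4/3 = 4474.67 px.
Left offset = (5461 − 4474.67)/2 = 493.17 px; top offset = 0.
Bottom-left is one-third across and two-thirds down within the crop:
x = 493.17 + 1 × 4474.67/3 ≈ 1985; y = 0.00 + 2 × 3356.00/3 ≈ 2237.

(1985, 2237)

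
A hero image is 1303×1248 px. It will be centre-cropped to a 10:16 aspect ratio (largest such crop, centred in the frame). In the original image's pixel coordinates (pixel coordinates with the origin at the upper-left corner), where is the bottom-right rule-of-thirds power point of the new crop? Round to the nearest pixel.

(782, 832)

1303/1248 > 10/16, so the 10:16 crop keeps the full height 1248 and trims width to 1248 × 10/16 = 780.00 px.
Left offset = (1303 − 780.00)/2 = 261.50 px; top offset = 0.
Bottom-right is two-thirds across and two-thirds down within the crop:
x = 261.50 + 2 × 780.00/3 ≈ 782; y = 0.00 + 2 × 1248.00/3 ≈ 832.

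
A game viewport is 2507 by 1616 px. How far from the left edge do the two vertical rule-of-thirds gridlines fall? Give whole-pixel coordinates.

2507 / 3 = 835.67, so the vertical lines sit at one and two thirds of 2507.

x = 836 px and x = 1671 px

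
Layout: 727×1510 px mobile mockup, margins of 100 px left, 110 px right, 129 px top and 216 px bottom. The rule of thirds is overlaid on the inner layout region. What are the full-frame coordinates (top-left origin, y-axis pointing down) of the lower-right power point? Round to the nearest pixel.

Content width = 727 − 100 − 110 = 517 px; content height = 1510 − 129 − 216 = 1165 px.
Lower-right is two-thirds across and two-thirds down within the inner layout region.
x = 100 + 2 × 517/3 = 100 + 344.67 ≈ 445
y = 129 + 2 × 1165/3 = 129 + 776.67 ≈ 906

x = 445 px, y = 906 px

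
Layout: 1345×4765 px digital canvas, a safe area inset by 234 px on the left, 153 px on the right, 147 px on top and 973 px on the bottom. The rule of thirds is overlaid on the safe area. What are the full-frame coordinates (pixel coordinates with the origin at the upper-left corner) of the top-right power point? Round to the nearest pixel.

(873, 1362)

Content width = 1345 − 234 − 153 = 958 px; content height = 4765 − 147 − 973 = 3645 px.
Top-right is two-thirds across and one-third down within the safe area.
x = 234 + 2 × 958/3 = 234 + 638.67 ≈ 873
y = 147 + 1 × 3645/3 = 147 + 1215.00 ≈ 1362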